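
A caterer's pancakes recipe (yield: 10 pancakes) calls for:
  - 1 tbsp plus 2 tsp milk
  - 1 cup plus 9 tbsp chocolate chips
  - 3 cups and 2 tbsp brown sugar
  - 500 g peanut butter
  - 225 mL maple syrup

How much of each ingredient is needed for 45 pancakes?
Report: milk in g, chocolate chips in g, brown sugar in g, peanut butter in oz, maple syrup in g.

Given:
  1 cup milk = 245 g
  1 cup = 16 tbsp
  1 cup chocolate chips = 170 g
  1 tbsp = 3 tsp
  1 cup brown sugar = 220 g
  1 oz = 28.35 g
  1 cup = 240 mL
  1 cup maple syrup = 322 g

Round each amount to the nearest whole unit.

milk: 115 g; chocolate chips: 1195 g; brown sugar: 3094 g; peanut butter: 79 oz; maple syrup: 1358 g

Scaling factor: 45/10 = 9/2 = 4.5.
milk: (1 tbsp + 2 tsp = 5/3 tbsp) × 9/2 ÷ 16 tbsp/cup × 245 g/cup ≈ 115 g
chocolate chips: (1 cup + 9 tbsp = 1.5625 cup) × 9/2 × 170 g/cup ≈ 1195 g
brown sugar: (3 cup + 2 tbsp = 3.125 cup) × 9/2 × 220 g/cup ≈ 3094 g
peanut butter: 500 g × 9/2 ÷ 28.35 g/oz ≈ 79 oz
maple syrup: 225 mL × 9/2 ÷ 240 mL/cup × 322 g/cup ≈ 1358 g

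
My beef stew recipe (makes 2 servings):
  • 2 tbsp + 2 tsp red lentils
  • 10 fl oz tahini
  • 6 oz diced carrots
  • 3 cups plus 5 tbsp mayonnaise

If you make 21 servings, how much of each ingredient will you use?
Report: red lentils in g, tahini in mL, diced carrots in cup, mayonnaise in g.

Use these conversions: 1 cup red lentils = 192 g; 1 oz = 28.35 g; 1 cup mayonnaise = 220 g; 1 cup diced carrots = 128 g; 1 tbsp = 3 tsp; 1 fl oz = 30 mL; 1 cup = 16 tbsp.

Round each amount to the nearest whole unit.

red lentils: 336 g; tahini: 3150 mL; diced carrots: 14 cup; mayonnaise: 7652 g

Scaling factor: 21/2 = 10.5.
red lentils: (2 tbsp + 2 tsp = 8/3 tbsp) × 21/2 ÷ 16 tbsp/cup × 192 g/cup = 336 g
tahini: 10 fl oz × 21/2 × 30 mL/fl oz = 3150 mL
diced carrots: 6 oz × 21/2 × 28.35 g/oz ÷ 128 g/cup ≈ 14 cup
mayonnaise: (3 cup + 5 tbsp = 3.3125 cup) × 21/2 × 220 g/cup ≈ 7652 g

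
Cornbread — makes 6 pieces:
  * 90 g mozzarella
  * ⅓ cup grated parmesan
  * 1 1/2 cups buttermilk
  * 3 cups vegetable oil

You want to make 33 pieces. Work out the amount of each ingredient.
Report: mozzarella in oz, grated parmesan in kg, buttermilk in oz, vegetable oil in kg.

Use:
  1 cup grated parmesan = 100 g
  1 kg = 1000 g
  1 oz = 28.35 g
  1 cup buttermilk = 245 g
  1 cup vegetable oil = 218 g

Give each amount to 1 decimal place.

mozzarella: 17.5 oz; grated parmesan: 0.2 kg; buttermilk: 71.3 oz; vegetable oil: 3.6 kg

Scaling factor: 33/6 = 11/2 = 5.5.
mozzarella: 90 g × 11/2 ÷ 28.35 g/oz ≈ 17.5 oz
grated parmesan: 1/3 cup × 11/2 × 100 g/cup ÷ 1000 g/kg ≈ 0.2 kg
buttermilk: 1.5 cup × 11/2 × 245 g/cup ÷ 28.35 g/oz ≈ 71.3 oz
vegetable oil: 3 cup × 11/2 × 218 g/cup ÷ 1000 g/kg ≈ 3.6 kg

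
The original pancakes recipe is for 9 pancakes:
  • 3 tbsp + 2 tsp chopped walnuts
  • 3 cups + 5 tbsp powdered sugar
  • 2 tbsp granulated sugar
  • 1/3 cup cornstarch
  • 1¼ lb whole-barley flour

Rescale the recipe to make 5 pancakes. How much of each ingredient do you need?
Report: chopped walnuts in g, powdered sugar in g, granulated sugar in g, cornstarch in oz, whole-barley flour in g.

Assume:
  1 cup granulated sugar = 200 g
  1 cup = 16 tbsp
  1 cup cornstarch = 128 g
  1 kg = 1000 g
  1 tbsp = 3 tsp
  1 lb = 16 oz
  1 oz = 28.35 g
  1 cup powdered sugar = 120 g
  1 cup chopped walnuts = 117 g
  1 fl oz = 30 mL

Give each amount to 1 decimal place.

chopped walnuts: 14.9 g; powdered sugar: 220.8 g; granulated sugar: 13.9 g; cornstarch: 0.8 oz; whole-barley flour: 315.0 g

Scaling factor: 5/9.
chopped walnuts: (3 tbsp + 2 tsp = 11/3 tbsp) × 5/9 ÷ 16 tbsp/cup × 117 g/cup ≈ 14.9 g
powdered sugar: (3 cup + 5 tbsp = 3.3125 cup) × 5/9 × 120 g/cup ≈ 220.8 g
granulated sugar: 2 tbsp × 5/9 ÷ 16 tbsp/cup × 200 g/cup ≈ 13.9 g
cornstarch: 1/3 cup × 5/9 × 128 g/cup ÷ 28.35 g/oz ≈ 0.8 oz
whole-barley flour: 1.25 lb × 5/9 × 16 oz/lb × 28.35 g/oz = 315.0 g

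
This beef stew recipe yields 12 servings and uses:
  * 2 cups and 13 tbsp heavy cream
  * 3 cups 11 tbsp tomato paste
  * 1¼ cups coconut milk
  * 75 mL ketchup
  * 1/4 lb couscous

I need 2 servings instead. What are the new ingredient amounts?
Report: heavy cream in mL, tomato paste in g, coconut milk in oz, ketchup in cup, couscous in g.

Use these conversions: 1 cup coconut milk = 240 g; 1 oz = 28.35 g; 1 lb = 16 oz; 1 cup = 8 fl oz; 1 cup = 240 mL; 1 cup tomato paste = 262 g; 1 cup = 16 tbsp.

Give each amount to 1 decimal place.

Scaling factor: 2/12 = 1/6.
heavy cream: (2 cup + 13 tbsp = 2.8125 cup) × 1/6 × 240 mL/cup = 112.5 mL
tomato paste: (3 cup + 11 tbsp = 3.6875 cup) × 1/6 × 262 g/cup ≈ 161.0 g
coconut milk: 1.25 cup × 1/6 × 240 g/cup ÷ 28.35 g/oz ≈ 1.8 oz
ketchup: 75 mL × 1/6 ÷ 240 mL/cup ≈ 0.1 cup
couscous: 0.25 lb × 1/6 × 16 oz/lb × 28.35 g/oz = 18.9 g

heavy cream: 112.5 mL; tomato paste: 161.0 g; coconut milk: 1.8 oz; ketchup: 0.1 cup; couscous: 18.9 g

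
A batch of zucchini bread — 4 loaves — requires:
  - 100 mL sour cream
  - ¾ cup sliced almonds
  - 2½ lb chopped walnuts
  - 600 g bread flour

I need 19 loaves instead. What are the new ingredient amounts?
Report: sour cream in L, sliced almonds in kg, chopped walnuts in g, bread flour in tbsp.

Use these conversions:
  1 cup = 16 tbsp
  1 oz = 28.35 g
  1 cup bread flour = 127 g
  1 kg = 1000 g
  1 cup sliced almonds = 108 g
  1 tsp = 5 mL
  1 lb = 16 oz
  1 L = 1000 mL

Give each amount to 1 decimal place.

sour cream: 0.5 L; sliced almonds: 0.4 kg; chopped walnuts: 5386.5 g; bread flour: 359.1 tbsp

Scaling factor: 19/4 = 4.75.
sour cream: 100 mL × 19/4 ÷ 1000 mL/L ≈ 0.5 L
sliced almonds: 0.75 cup × 19/4 × 108 g/cup ÷ 1000 g/kg ≈ 0.4 kg
chopped walnuts: 2.5 lb × 19/4 × 16 oz/lb × 28.35 g/oz = 5386.5 g
bread flour: 600 g × 19/4 ÷ 127 g/cup × 16 tbsp/cup ≈ 359.1 tbsp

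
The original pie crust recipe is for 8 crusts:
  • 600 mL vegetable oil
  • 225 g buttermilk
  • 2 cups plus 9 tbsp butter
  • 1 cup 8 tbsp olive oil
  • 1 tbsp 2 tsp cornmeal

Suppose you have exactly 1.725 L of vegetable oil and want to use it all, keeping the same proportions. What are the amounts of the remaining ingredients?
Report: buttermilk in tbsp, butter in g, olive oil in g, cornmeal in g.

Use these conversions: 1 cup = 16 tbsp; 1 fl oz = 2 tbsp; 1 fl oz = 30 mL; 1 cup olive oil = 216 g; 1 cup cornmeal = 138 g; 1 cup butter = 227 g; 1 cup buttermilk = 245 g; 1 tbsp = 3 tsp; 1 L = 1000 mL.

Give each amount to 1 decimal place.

The original recipe has 0.6 L of vegetable oil, so the scaling factor is 1.725 ÷ 0.6 = 23/8 = 2.875.
buttermilk: 225 g × 23/8 ÷ 245 g/cup × 16 tbsp/cup ≈ 42.2 tbsp
butter: (2 cup + 9 tbsp = 2.5625 cup) × 23/8 × 227 g/cup ≈ 1672.4 g
olive oil: (1 cup + 8 tbsp = 1.5 cup) × 23/8 × 216 g/cup = 931.5 g
cornmeal: (1 tbsp + 2 tsp = 5/3 tbsp) × 23/8 ÷ 16 tbsp/cup × 138 g/cup ≈ 41.3 g

buttermilk: 42.2 tbsp; butter: 1672.4 g; olive oil: 931.5 g; cornmeal: 41.3 g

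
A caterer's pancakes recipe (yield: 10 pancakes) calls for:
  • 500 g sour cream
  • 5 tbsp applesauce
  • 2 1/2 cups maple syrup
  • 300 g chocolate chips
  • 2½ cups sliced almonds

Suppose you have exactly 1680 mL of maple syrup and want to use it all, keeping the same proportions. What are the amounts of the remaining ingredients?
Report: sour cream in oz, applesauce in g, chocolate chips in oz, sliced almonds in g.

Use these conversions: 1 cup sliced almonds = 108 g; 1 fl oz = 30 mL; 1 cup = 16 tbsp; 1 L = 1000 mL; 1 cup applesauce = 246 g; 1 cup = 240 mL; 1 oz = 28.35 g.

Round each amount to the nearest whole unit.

The original recipe has 600 mL of maple syrup, so the scaling factor is 1680 ÷ 600 = 14/5 = 2.8.
sour cream: 500 g × 14/5 ÷ 28.35 g/oz ≈ 49 oz
applesauce: 5 tbsp × 14/5 ÷ 16 tbsp/cup × 246 g/cup ≈ 215 g
chocolate chips: 300 g × 14/5 ÷ 28.35 g/oz ≈ 30 oz
sliced almonds: 2.5 cup × 14/5 × 108 g/cup = 756 g

sour cream: 49 oz; applesauce: 215 g; chocolate chips: 30 oz; sliced almonds: 756 g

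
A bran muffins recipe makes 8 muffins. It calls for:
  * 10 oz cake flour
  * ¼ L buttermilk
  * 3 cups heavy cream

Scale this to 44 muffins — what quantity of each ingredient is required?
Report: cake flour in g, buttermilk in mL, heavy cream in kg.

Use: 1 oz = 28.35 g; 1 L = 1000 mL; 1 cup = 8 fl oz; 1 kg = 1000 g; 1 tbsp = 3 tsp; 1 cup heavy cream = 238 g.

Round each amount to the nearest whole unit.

cake flour: 1559 g; buttermilk: 1375 mL; heavy cream: 4 kg

Scaling factor: 44/8 = 11/2 = 5.5.
cake flour: 10 oz × 11/2 × 28.35 g/oz ≈ 1559 g
buttermilk: 0.25 L × 11/2 × 1000 mL/L = 1375 mL
heavy cream: 3 cup × 11/2 × 238 g/cup ÷ 1000 g/kg ≈ 4 kg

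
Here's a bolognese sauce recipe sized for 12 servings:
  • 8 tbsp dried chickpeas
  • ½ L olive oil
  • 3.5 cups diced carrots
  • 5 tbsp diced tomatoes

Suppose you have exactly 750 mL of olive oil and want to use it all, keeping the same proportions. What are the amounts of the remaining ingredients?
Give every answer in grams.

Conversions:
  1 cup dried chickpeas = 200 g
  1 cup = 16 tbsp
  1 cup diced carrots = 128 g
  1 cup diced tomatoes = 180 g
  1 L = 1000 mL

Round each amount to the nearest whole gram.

The original recipe has 500 mL of olive oil, so the scaling factor is 750 ÷ 500 = 3/2 = 1.5.
dried chickpeas: 8 tbsp × 3/2 ÷ 16 tbsp/cup × 200 g/cup = 150 g
diced carrots: 3.5 cup × 3/2 × 128 g/cup = 672 g
diced tomatoes: 5 tbsp × 3/2 ÷ 16 tbsp/cup × 180 g/cup ≈ 84 g

dried chickpeas: 150 g; diced carrots: 672 g; diced tomatoes: 84 g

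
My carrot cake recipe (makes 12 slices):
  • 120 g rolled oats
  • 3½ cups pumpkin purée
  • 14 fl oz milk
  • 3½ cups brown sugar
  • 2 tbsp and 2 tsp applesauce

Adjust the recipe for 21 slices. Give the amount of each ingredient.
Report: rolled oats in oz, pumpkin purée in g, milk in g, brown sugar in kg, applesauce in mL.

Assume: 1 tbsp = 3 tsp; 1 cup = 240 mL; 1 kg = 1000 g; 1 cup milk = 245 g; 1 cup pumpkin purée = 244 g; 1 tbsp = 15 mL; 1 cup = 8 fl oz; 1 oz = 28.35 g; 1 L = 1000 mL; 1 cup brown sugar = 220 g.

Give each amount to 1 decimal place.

rolled oats: 7.4 oz; pumpkin purée: 1494.5 g; milk: 750.3 g; brown sugar: 1.3 kg; applesauce: 70.0 mL

Scaling factor: 21/12 = 7/4 = 1.75.
rolled oats: 120 g × 7/4 ÷ 28.35 g/oz ≈ 7.4 oz
pumpkin purée: 3.5 cup × 7/4 × 244 g/cup = 1494.5 g
milk: 14 fl oz × 7/4 ÷ 8 fl oz/cup × 245 g/cup ≈ 750.3 g
brown sugar: 3.5 cup × 7/4 × 220 g/cup ÷ 1000 g/kg ≈ 1.3 kg
applesauce: (2 tbsp + 2 tsp = 8/3 tbsp) × 7/4 × 15 mL/tbsp = 70.0 mL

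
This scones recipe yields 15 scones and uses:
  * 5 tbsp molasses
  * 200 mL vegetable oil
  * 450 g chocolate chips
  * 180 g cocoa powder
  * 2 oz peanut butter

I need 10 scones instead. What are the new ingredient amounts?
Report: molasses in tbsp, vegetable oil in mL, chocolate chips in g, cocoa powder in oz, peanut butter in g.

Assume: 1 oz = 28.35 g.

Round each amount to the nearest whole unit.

Scaling factor: 10/15 = 2/3.
molasses: 5 tbsp × 2/3 ≈ 3 tbsp
vegetable oil: 200 mL × 2/3 ≈ 133 mL
chocolate chips: 450 g × 2/3 = 300 g
cocoa powder: 180 g × 2/3 ÷ 28.35 g/oz ≈ 4 oz
peanut butter: 2 oz × 2/3 × 28.35 g/oz ≈ 38 g

molasses: 3 tbsp; vegetable oil: 133 mL; chocolate chips: 300 g; cocoa powder: 4 oz; peanut butter: 38 g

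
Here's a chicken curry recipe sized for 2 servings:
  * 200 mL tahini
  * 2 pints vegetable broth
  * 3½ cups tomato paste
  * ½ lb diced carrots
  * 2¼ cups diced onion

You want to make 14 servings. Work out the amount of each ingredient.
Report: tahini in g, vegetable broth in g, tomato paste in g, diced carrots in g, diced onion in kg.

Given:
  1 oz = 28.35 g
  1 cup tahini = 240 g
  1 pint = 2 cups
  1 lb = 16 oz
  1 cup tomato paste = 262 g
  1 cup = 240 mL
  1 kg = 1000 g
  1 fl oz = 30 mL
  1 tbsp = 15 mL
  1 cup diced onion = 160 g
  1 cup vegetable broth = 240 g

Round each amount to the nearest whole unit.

Scaling factor: 14/2 = 7.
tahini: 200 mL × 7 ÷ 240 mL/cup × 240 g/cup = 1400 g
vegetable broth: 2 pint × 7 × 2 cup/pint × 240 g/cup = 6720 g
tomato paste: 3.5 cup × 7 × 262 g/cup = 6419 g
diced carrots: 0.5 lb × 7 × 16 oz/lb × 28.35 g/oz ≈ 1588 g
diced onion: 2.25 cup × 7 × 160 g/cup ÷ 1000 g/kg ≈ 3 kg

tahini: 1400 g; vegetable broth: 6720 g; tomato paste: 6419 g; diced carrots: 1588 g; diced onion: 3 kg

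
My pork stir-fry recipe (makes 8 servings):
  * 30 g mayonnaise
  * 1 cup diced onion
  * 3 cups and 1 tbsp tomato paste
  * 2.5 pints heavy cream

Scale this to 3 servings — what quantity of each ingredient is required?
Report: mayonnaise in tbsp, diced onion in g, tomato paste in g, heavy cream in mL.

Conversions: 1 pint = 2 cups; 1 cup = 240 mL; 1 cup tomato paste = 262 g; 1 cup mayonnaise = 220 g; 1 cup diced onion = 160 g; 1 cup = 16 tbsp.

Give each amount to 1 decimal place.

mayonnaise: 0.8 tbsp; diced onion: 60.0 g; tomato paste: 300.9 g; heavy cream: 450.0 mL

Scaling factor: 3/8 = 0.375.
mayonnaise: 30 g × 3/8 ÷ 220 g/cup × 16 tbsp/cup ≈ 0.8 tbsp
diced onion: 1 cup × 3/8 × 160 g/cup = 60.0 g
tomato paste: (3 cup + 1 tbsp = 3.0625 cup) × 3/8 × 262 g/cup ≈ 300.9 g
heavy cream: 2.5 pint × 3/8 × 2 cup/pint × 240 mL/cup = 450.0 mL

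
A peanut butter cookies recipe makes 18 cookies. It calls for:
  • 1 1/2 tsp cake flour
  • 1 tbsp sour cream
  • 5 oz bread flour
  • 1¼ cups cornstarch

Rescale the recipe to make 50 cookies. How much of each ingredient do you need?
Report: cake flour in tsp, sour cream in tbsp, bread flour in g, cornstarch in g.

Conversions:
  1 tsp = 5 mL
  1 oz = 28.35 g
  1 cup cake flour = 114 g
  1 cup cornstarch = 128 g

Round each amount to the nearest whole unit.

Scaling factor: 50/18 = 25/9.
cake flour: 1.5 tsp × 25/9 ≈ 4 tsp
sour cream: 1 tbsp × 25/9 ≈ 3 tbsp
bread flour: 5 oz × 25/9 × 28.35 g/oz ≈ 394 g
cornstarch: 1.25 cup × 25/9 × 128 g/cup ≈ 444 g

cake flour: 4 tsp; sour cream: 3 tbsp; bread flour: 394 g; cornstarch: 444 g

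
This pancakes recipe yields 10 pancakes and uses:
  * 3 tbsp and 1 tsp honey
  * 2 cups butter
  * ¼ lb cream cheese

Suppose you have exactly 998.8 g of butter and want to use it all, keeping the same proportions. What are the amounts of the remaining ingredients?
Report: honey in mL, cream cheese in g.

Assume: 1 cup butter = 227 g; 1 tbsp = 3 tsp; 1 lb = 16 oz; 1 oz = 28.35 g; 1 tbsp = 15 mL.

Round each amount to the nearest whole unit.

The original recipe has 454 g of butter, so the scaling factor is 998.8 ÷ 454 = 11/5 = 2.2.
honey: (3 tbsp + 1 tsp = 10/3 tbsp) × 11/5 × 15 mL/tbsp = 110 mL
cream cheese: 0.25 lb × 11/5 × 16 oz/lb × 28.35 g/oz ≈ 249 g

honey: 110 mL; cream cheese: 249 g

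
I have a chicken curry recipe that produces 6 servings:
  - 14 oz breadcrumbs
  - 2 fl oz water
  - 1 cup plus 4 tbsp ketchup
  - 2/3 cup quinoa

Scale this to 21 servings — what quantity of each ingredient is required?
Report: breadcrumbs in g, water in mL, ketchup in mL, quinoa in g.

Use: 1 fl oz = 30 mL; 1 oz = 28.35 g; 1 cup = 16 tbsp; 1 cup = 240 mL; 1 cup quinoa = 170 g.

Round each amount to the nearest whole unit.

Scaling factor: 21/6 = 7/2 = 3.5.
breadcrumbs: 14 oz × 7/2 × 28.35 g/oz ≈ 1389 g
water: 2 fl oz × 7/2 × 30 mL/fl oz = 210 mL
ketchup: (1 cup + 4 tbsp = 1.25 cup) × 7/2 × 240 mL/cup = 1050 mL
quinoa: 2/3 cup × 7/2 × 170 g/cup ≈ 397 g

breadcrumbs: 1389 g; water: 210 mL; ketchup: 1050 mL; quinoa: 397 g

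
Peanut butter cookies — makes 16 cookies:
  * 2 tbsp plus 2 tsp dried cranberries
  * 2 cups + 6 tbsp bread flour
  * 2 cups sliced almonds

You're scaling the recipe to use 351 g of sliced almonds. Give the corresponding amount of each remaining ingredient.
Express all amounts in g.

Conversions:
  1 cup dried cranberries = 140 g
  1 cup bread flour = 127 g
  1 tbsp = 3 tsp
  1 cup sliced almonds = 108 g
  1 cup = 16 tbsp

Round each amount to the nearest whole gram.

The original recipe has 216 g of sliced almonds, so the scaling factor is 351 ÷ 216 = 13/8 = 1.625.
dried cranberries: (2 tbsp + 2 tsp = 8/3 tbsp) × 13/8 ÷ 16 tbsp/cup × 140 g/cup ≈ 38 g
bread flour: (2 cup + 6 tbsp = 2.375 cup) × 13/8 × 127 g/cup ≈ 490 g

dried cranberries: 38 g; bread flour: 490 g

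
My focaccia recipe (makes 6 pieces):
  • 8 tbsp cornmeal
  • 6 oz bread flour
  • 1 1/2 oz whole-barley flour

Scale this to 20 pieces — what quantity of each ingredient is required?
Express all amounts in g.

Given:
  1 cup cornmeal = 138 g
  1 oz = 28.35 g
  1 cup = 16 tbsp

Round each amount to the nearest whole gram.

Scaling factor: 20/6 = 10/3.
cornmeal: 8 tbsp × 10/3 ÷ 16 tbsp/cup × 138 g/cup = 230 g
bread flour: 6 oz × 10/3 × 28.35 g/oz = 567 g
whole-barley flour: 1.5 oz × 10/3 × 28.35 g/oz ≈ 142 g

cornmeal: 230 g; bread flour: 567 g; whole-barley flour: 142 g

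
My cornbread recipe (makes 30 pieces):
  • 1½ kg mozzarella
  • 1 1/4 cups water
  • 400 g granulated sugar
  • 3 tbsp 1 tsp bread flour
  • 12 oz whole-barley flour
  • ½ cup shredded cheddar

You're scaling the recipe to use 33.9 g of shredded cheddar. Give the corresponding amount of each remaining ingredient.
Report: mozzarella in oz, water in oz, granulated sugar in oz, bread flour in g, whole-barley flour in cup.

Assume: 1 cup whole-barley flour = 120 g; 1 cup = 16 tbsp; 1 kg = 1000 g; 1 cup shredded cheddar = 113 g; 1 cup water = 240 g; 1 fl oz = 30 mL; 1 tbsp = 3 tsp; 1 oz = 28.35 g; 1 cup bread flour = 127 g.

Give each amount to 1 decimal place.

The original recipe has 56.5 g of shredded cheddar, so the scaling factor is 33.9 ÷ 56.5 = 3/5 = 0.6.
mozzarella: 1.5 kg × 3/5 × 1000 g/kg ÷ 28.35 g/oz ≈ 31.7 oz
water: 1.25 cup × 3/5 × 240 g/cup ÷ 28.35 g/oz ≈ 6.3 oz
granulated sugar: 400 g × 3/5 ÷ 28.35 g/oz ≈ 8.5 oz
bread flour: (3 tbsp + 1 tsp = 10/3 tbsp) × 3/5 ÷ 16 tbsp/cup × 127 g/cup ≈ 15.9 g
whole-barley flour: 12 oz × 3/5 × 28.35 g/oz ÷ 120 g/cup ≈ 1.7 cup

mozzarella: 31.7 oz; water: 6.3 oz; granulated sugar: 8.5 oz; bread flour: 15.9 g; whole-barley flour: 1.7 cup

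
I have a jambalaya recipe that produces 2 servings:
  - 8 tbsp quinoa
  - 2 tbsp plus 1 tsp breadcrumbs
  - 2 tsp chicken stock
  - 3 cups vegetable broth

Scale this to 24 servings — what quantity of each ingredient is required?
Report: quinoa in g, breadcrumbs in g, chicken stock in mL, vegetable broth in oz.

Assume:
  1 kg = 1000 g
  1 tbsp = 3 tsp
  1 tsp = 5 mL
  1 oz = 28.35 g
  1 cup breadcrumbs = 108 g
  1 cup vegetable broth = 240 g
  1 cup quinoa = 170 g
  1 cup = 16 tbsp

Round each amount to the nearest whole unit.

quinoa: 1020 g; breadcrumbs: 189 g; chicken stock: 120 mL; vegetable broth: 305 oz

Scaling factor: 24/2 = 12.
quinoa: 8 tbsp × 12 ÷ 16 tbsp/cup × 170 g/cup = 1020 g
breadcrumbs: (2 tbsp + 1 tsp = 7/3 tbsp) × 12 ÷ 16 tbsp/cup × 108 g/cup = 189 g
chicken stock: 2 tsp × 12 × 5 mL/tsp = 120 mL
vegetable broth: 3 cup × 12 × 240 g/cup ÷ 28.35 g/oz ≈ 305 oz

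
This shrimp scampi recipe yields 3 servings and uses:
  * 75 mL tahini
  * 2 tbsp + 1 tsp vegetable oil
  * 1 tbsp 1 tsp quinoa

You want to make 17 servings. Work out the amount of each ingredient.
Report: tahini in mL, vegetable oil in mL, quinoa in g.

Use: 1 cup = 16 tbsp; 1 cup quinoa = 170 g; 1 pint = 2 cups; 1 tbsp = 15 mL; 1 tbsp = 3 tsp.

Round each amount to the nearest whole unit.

Scaling factor: 17/3.
tahini: 75 mL × 17/3 = 425 mL
vegetable oil: (2 tbsp + 1 tsp = 7/3 tbsp) × 17/3 × 15 mL/tbsp ≈ 198 mL
quinoa: (1 tbsp + 1 tsp = 4/3 tbsp) × 17/3 ÷ 16 tbsp/cup × 170 g/cup ≈ 80 g

tahini: 425 mL; vegetable oil: 198 mL; quinoa: 80 g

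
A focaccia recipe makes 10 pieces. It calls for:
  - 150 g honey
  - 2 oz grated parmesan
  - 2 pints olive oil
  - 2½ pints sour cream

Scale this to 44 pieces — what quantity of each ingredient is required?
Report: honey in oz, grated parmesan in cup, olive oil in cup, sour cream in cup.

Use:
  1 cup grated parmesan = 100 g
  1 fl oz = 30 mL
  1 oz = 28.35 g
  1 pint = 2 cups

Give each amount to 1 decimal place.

honey: 23.3 oz; grated parmesan: 2.5 cup; olive oil: 17.6 cup; sour cream: 22.0 cup

Scaling factor: 44/10 = 22/5 = 4.4.
honey: 150 g × 22/5 ÷ 28.35 g/oz ≈ 23.3 oz
grated parmesan: 2 oz × 22/5 × 28.35 g/oz ÷ 100 g/cup ≈ 2.5 cup
olive oil: 2 pint × 22/5 × 2 cup/pint = 17.6 cup
sour cream: 2.5 pint × 22/5 × 2 cup/pint = 22.0 cup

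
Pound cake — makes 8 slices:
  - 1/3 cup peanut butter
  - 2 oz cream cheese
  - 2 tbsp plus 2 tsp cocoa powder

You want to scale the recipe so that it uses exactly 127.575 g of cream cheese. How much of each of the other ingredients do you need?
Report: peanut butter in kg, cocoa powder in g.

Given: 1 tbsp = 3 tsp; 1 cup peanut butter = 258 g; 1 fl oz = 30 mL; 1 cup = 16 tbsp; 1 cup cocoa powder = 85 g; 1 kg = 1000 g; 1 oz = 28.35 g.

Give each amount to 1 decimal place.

peanut butter: 0.2 kg; cocoa powder: 31.9 g

The original recipe has 56.7 g of cream cheese, so the scaling factor is 127.575 ÷ 56.7 = 9/4 = 2.25.
peanut butter: 1/3 cup × 9/4 × 258 g/cup ÷ 1000 g/kg ≈ 0.2 kg
cocoa powder: (2 tbsp + 2 tsp = 8/3 tbsp) × 9/4 ÷ 16 tbsp/cup × 85 g/cup ≈ 31.9 g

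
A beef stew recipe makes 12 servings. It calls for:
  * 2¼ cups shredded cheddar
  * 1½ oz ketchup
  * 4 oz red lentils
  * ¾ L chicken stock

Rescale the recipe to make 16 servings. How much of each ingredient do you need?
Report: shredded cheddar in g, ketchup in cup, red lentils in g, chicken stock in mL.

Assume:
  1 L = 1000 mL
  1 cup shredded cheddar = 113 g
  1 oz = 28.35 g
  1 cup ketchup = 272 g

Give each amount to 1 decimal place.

shredded cheddar: 339.0 g; ketchup: 0.2 cup; red lentils: 151.2 g; chicken stock: 1000.0 mL

Scaling factor: 16/12 = 4/3.
shredded cheddar: 2.25 cup × 4/3 × 113 g/cup = 339.0 g
ketchup: 1.5 oz × 4/3 × 28.35 g/oz ÷ 272 g/cup ≈ 0.2 cup
red lentils: 4 oz × 4/3 × 28.35 g/oz = 151.2 g
chicken stock: 0.75 L × 4/3 × 1000 mL/L = 1000.0 mL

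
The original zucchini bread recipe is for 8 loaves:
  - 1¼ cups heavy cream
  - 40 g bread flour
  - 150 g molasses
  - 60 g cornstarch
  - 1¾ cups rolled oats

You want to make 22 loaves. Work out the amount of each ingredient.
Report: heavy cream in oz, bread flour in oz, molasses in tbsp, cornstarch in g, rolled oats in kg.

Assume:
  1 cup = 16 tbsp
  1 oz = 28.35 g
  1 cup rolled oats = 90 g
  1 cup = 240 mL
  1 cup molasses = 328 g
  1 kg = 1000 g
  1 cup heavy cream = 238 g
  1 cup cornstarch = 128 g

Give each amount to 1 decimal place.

Scaling factor: 22/8 = 11/4 = 2.75.
heavy cream: 1.25 cup × 11/4 × 238 g/cup ÷ 28.35 g/oz ≈ 28.9 oz
bread flour: 40 g × 11/4 ÷ 28.35 g/oz ≈ 3.9 oz
molasses: 150 g × 11/4 ÷ 328 g/cup × 16 tbsp/cup ≈ 20.1 tbsp
cornstarch: 60 g × 11/4 = 165.0 g
rolled oats: 1.75 cup × 11/4 × 90 g/cup ÷ 1000 g/kg ≈ 0.4 kg

heavy cream: 28.9 oz; bread flour: 3.9 oz; molasses: 20.1 tbsp; cornstarch: 165.0 g; rolled oats: 0.4 kg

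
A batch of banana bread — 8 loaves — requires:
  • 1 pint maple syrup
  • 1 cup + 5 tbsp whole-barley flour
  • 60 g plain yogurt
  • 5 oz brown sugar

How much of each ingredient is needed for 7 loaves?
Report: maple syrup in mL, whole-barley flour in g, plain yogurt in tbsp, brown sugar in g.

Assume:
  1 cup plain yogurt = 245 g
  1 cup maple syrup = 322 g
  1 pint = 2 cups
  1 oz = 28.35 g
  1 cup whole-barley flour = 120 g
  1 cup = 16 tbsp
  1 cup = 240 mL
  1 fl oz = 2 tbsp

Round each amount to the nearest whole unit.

Scaling factor: 7/8 = 0.875.
maple syrup: 1 pint × 7/8 × 2 cup/pint × 240 mL/cup = 420 mL
whole-barley flour: (1 cup + 5 tbsp = 1.3125 cup) × 7/8 × 120 g/cup ≈ 138 g
plain yogurt: 60 g × 7/8 ÷ 245 g/cup × 16 tbsp/cup ≈ 3 tbsp
brown sugar: 5 oz × 7/8 × 28.35 g/oz ≈ 124 g

maple syrup: 420 mL; whole-barley flour: 138 g; plain yogurt: 3 tbsp; brown sugar: 124 g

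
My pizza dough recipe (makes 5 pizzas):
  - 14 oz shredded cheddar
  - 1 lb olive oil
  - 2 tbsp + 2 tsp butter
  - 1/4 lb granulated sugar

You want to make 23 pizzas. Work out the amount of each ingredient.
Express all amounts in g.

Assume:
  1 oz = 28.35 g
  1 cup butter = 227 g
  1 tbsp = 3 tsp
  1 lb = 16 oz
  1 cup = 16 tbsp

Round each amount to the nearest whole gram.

Scaling factor: 23/5 = 4.6.
shredded cheddar: 14 oz × 23/5 × 28.35 g/oz ≈ 1826 g
olive oil: 1 lb × 23/5 × 16 oz/lb × 28.35 g/oz ≈ 2087 g
butter: (2 tbsp + 2 tsp = 8/3 tbsp) × 23/5 ÷ 16 tbsp/cup × 227 g/cup ≈ 174 g
granulated sugar: 0.25 lb × 23/5 × 16 oz/lb × 28.35 g/oz ≈ 522 g

shredded cheddar: 1826 g; olive oil: 2087 g; butter: 174 g; granulated sugar: 522 g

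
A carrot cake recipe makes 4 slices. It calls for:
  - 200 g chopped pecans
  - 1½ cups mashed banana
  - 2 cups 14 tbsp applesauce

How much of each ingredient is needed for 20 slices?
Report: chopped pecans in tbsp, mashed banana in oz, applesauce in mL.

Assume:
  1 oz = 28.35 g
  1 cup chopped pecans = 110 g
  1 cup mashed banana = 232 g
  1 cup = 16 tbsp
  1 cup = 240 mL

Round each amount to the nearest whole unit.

Scaling factor: 20/4 = 5.
chopped pecans: 200 g × 5 ÷ 110 g/cup × 16 tbsp/cup ≈ 145 tbsp
mashed banana: 1.5 cup × 5 × 232 g/cup ÷ 28.35 g/oz ≈ 61 oz
applesauce: (2 cup + 14 tbsp = 2.875 cup) × 5 × 240 mL/cup = 3450 mL

chopped pecans: 145 tbsp; mashed banana: 61 oz; applesauce: 3450 mL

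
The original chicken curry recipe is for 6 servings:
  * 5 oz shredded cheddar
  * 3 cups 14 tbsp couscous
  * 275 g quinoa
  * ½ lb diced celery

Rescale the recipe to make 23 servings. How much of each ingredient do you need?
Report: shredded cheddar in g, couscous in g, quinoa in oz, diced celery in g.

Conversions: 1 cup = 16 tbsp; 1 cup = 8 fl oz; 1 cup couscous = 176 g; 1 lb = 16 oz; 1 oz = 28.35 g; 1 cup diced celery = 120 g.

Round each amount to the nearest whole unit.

shredded cheddar: 543 g; couscous: 2614 g; quinoa: 37 oz; diced celery: 869 g

Scaling factor: 23/6.
shredded cheddar: 5 oz × 23/6 × 28.35 g/oz ≈ 543 g
couscous: (3 cup + 14 tbsp = 3.875 cup) × 23/6 × 176 g/cup ≈ 2614 g
quinoa: 275 g × 23/6 ÷ 28.35 g/oz ≈ 37 oz
diced celery: 0.5 lb × 23/6 × 16 oz/lb × 28.35 g/oz ≈ 869 g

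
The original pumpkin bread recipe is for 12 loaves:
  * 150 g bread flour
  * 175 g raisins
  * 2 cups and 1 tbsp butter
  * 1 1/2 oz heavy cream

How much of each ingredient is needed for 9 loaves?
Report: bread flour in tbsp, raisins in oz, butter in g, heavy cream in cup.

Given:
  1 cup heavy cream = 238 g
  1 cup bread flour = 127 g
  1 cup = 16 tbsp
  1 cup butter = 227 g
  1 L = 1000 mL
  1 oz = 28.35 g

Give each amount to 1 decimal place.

Scaling factor: 9/12 = 3/4 = 0.75.
bread flour: 150 g × 3/4 ÷ 127 g/cup × 16 tbsp/cup ≈ 14.2 tbsp
raisins: 175 g × 3/4 ÷ 28.35 g/oz ≈ 4.6 oz
butter: (2 cup + 1 tbsp = 2.0625 cup) × 3/4 × 227 g/cup ≈ 351.1 g
heavy cream: 1.5 oz × 3/4 × 28.35 g/oz ÷ 238 g/cup ≈ 0.1 cup

bread flour: 14.2 tbsp; raisins: 4.6 oz; butter: 351.1 g; heavy cream: 0.1 cup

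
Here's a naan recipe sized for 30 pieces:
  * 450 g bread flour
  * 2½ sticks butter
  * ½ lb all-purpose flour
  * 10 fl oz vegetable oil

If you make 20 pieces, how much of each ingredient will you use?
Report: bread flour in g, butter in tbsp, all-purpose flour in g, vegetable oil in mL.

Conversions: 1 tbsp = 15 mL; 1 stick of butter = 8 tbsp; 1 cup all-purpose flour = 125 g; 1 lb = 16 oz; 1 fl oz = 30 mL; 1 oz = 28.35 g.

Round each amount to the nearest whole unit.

Scaling factor: 20/30 = 2/3.
bread flour: 450 g × 2/3 = 300 g
butter: 2.5 stick × 2/3 × 8 tbsp/stick ≈ 13 tbsp
all-purpose flour: 0.5 lb × 2/3 × 16 oz/lb × 28.35 g/oz ≈ 151 g
vegetable oil: 10 fl oz × 2/3 × 30 mL/fl oz = 200 mL

bread flour: 300 g; butter: 13 tbsp; all-purpose flour: 151 g; vegetable oil: 200 mL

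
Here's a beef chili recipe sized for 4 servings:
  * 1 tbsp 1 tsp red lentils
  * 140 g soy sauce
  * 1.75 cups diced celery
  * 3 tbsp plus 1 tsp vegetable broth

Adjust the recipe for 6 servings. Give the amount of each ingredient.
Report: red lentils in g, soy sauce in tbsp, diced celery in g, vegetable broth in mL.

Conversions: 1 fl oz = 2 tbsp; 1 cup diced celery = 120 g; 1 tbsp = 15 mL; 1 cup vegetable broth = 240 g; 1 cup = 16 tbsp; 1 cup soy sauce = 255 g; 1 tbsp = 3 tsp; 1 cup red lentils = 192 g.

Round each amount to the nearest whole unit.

red lentils: 24 g; soy sauce: 13 tbsp; diced celery: 315 g; vegetable broth: 75 mL

Scaling factor: 6/4 = 3/2 = 1.5.
red lentils: (1 tbsp + 1 tsp = 4/3 tbsp) × 3/2 ÷ 16 tbsp/cup × 192 g/cup = 24 g
soy sauce: 140 g × 3/2 ÷ 255 g/cup × 16 tbsp/cup ≈ 13 tbsp
diced celery: 1.75 cup × 3/2 × 120 g/cup = 315 g
vegetable broth: (3 tbsp + 1 tsp = 10/3 tbsp) × 3/2 × 15 mL/tbsp = 75 mL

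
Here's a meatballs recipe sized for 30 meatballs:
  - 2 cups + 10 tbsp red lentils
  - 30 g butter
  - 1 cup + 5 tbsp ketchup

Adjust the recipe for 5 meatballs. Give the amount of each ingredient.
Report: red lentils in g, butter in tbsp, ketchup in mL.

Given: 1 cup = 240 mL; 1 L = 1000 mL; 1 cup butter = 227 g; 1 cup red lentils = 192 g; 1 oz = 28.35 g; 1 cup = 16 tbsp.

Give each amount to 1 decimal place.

Scaling factor: 5/30 = 1/6.
red lentils: (2 cup + 10 tbsp = 2.625 cup) × 1/6 × 192 g/cup = 84.0 g
butter: 30 g × 1/6 ÷ 227 g/cup × 16 tbsp/cup ≈ 0.4 tbsp
ketchup: (1 cup + 5 tbsp = 1.3125 cup) × 1/6 × 240 mL/cup = 52.5 mL

red lentils: 84.0 g; butter: 0.4 tbsp; ketchup: 52.5 mL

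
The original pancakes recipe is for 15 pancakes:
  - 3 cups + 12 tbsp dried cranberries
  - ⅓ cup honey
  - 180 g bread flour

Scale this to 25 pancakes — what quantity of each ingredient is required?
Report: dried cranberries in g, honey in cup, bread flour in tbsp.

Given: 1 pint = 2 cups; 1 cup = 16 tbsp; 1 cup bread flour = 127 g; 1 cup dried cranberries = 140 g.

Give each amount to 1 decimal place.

Scaling factor: 25/15 = 5/3.
dried cranberries: (3 cup + 12 tbsp = 3.75 cup) × 5/3 × 140 g/cup = 875.0 g
honey: 1/3 cup × 5/3 ≈ 0.6 cup
bread flour: 180 g × 5/3 ÷ 127 g/cup × 16 tbsp/cup ≈ 37.8 tbsp

dried cranberries: 875.0 g; honey: 0.6 cup; bread flour: 37.8 tbsp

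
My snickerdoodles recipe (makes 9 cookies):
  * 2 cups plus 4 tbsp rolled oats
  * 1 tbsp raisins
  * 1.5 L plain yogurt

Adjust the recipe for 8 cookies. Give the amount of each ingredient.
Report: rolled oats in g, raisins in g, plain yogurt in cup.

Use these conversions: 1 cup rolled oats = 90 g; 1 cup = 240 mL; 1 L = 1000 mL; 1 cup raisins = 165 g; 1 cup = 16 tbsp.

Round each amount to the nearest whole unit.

rolled oats: 180 g; raisins: 9 g; plain yogurt: 6 cup

Scaling factor: 8/9.
rolled oats: (2 cup + 4 tbsp = 2.25 cup) × 8/9 × 90 g/cup = 180 g
raisins: 1 tbsp × 8/9 ÷ 16 tbsp/cup × 165 g/cup ≈ 9 g
plain yogurt: 1.5 L × 8/9 × 1000 mL/L ÷ 240 mL/cup ≈ 6 cup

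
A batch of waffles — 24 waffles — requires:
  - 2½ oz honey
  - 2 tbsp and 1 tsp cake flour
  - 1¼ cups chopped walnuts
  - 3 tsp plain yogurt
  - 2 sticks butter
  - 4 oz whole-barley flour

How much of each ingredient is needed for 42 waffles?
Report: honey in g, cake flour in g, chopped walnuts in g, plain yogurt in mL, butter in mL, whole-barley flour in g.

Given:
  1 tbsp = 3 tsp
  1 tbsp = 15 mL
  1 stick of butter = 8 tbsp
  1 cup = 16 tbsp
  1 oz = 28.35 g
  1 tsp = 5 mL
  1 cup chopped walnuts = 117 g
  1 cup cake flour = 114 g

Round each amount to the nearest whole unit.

Scaling factor: 42/24 = 7/4 = 1.75.
honey: 2.5 oz × 7/4 × 28.35 g/oz ≈ 124 g
cake flour: (2 tbsp + 1 tsp = 7/3 tbsp) × 7/4 ÷ 16 tbsp/cup × 114 g/cup ≈ 29 g
chopped walnuts: 1.25 cup × 7/4 × 117 g/cup ≈ 256 g
plain yogurt: 3 tsp × 7/4 × 5 mL/tsp ≈ 26 mL
butter: 2 stick × 7/4 × 8 tbsp/stick × 15 mL/tbsp = 420 mL
whole-barley flour: 4 oz × 7/4 × 28.35 g/oz ≈ 198 g

honey: 124 g; cake flour: 29 g; chopped walnuts: 256 g; plain yogurt: 26 mL; butter: 420 mL; whole-barley flour: 198 g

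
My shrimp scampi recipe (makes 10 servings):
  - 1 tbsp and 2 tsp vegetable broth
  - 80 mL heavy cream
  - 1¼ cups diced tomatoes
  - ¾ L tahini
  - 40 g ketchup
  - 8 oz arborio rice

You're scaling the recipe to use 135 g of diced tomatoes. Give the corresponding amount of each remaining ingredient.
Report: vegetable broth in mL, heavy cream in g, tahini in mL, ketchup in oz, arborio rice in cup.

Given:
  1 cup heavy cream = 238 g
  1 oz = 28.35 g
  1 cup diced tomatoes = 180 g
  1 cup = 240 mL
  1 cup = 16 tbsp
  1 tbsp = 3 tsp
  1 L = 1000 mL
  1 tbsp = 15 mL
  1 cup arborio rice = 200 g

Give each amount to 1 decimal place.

The original recipe has 225 g of diced tomatoes, so the scaling factor is 135 ÷ 225 = 3/5 = 0.6.
vegetable broth: (1 tbsp + 2 tsp = 5/3 tbsp) × 3/5 × 15 mL/tbsp = 15.0 mL
heavy cream: 80 mL × 3/5 ÷ 240 mL/cup × 238 g/cup = 47.6 g
tahini: 0.75 L × 3/5 × 1000 mL/L = 450.0 mL
ketchup: 40 g × 3/5 ÷ 28.35 g/oz ≈ 0.8 oz
arborio rice: 8 oz × 3/5 × 28.35 g/oz ÷ 200 g/cup ≈ 0.7 cup

vegetable broth: 15.0 mL; heavy cream: 47.6 g; tahini: 450.0 mL; ketchup: 0.8 oz; arborio rice: 0.7 cup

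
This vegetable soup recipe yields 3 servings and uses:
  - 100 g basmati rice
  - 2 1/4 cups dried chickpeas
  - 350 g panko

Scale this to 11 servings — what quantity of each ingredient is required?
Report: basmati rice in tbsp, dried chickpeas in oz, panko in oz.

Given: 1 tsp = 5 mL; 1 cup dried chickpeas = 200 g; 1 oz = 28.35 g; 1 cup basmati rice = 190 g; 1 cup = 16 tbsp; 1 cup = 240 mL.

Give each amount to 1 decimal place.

Scaling factor: 11/3.
basmati rice: 100 g × 11/3 ÷ 190 g/cup × 16 tbsp/cup ≈ 30.9 tbsp
dried chickpeas: 2.25 cup × 11/3 × 200 g/cup ÷ 28.35 g/oz ≈ 58.2 oz
panko: 350 g × 11/3 ÷ 28.35 g/oz ≈ 45.3 oz

basmati rice: 30.9 tbsp; dried chickpeas: 58.2 oz; panko: 45.3 oz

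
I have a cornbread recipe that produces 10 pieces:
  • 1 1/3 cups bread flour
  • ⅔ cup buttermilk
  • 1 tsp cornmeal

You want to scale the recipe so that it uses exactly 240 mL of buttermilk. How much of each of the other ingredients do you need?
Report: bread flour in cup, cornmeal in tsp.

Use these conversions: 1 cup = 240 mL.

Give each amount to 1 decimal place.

bread flour: 2.0 cup; cornmeal: 1.5 tsp

The original recipe has 160 mL of buttermilk, so the scaling factor is 240 ÷ 160 = 3/2 = 1.5.
bread flour: 4/3 cup × 3/2 = 2.0 cup
cornmeal: 1 tsp × 3/2 = 1.5 tsp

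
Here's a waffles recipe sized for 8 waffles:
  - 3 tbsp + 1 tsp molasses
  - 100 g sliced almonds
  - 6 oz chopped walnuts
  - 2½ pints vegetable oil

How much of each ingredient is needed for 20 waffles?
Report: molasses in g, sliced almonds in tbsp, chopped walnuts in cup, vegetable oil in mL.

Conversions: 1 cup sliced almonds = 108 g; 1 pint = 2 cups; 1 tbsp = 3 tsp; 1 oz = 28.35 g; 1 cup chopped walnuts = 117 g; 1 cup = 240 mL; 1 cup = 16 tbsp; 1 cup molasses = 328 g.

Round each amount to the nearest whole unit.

Scaling factor: 20/8 = 5/2 = 2.5.
molasses: (3 tbsp + 1 tsp = 10/3 tbsp) × 5/2 ÷ 16 tbsp/cup × 328 g/cup ≈ 171 g
sliced almonds: 100 g × 5/2 ÷ 108 g/cup × 16 tbsp/cup ≈ 37 tbsp
chopped walnuts: 6 oz × 5/2 × 28.35 g/oz ÷ 117 g/cup ≈ 4 cup
vegetable oil: 2.5 pint × 5/2 × 2 cup/pint × 240 mL/cup = 3000 mL

molasses: 171 g; sliced almonds: 37 tbsp; chopped walnuts: 4 cup; vegetable oil: 3000 mL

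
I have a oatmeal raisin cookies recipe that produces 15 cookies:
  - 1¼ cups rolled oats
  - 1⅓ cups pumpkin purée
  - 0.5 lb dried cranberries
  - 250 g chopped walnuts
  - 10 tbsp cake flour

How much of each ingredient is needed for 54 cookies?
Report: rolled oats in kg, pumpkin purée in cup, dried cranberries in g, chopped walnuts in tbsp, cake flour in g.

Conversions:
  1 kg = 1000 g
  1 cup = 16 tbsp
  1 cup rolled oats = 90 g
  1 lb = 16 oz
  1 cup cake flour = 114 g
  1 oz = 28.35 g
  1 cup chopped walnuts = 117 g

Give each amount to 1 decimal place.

rolled oats: 0.4 kg; pumpkin purée: 4.8 cup; dried cranberries: 816.5 g; chopped walnuts: 123.1 tbsp; cake flour: 256.5 g

Scaling factor: 54/15 = 18/5 = 3.6.
rolled oats: 1.25 cup × 18/5 × 90 g/cup ÷ 1000 g/kg ≈ 0.4 kg
pumpkin purée: 4/3 cup × 18/5 = 4.8 cup
dried cranberries: 0.5 lb × 18/5 × 16 oz/lb × 28.35 g/oz ≈ 816.5 g
chopped walnuts: 250 g × 18/5 ÷ 117 g/cup × 16 tbsp/cup ≈ 123.1 tbsp
cake flour: 10 tbsp × 18/5 ÷ 16 tbsp/cup × 114 g/cup = 256.5 g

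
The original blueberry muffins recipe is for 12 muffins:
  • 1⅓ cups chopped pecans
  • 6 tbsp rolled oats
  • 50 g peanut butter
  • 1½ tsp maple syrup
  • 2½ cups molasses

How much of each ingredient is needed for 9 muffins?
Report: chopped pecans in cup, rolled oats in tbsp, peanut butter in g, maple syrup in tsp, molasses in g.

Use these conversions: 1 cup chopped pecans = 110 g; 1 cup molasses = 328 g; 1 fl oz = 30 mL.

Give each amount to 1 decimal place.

Scaling factor: 9/12 = 3/4 = 0.75.
chopped pecans: 4/3 cup × 3/4 = 1.0 cup
rolled oats: 6 tbsp × 3/4 = 4.5 tbsp
peanut butter: 50 g × 3/4 = 37.5 g
maple syrup: 1.5 tsp × 3/4 ≈ 1.1 tsp
molasses: 2.5 cup × 3/4 × 328 g/cup = 615.0 g

chopped pecans: 1.0 cup; rolled oats: 4.5 tbsp; peanut butter: 37.5 g; maple syrup: 1.1 tsp; molasses: 615.0 g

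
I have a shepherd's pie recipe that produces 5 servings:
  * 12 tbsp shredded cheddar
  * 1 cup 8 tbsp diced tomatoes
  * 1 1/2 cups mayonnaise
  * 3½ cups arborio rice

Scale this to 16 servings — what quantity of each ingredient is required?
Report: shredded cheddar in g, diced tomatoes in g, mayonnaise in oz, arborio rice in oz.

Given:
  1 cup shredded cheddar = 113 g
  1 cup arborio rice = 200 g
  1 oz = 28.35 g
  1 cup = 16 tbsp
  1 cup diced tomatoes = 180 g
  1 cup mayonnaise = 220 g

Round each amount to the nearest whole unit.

Scaling factor: 16/5 = 3.2.
shredded cheddar: 12 tbsp × 16/5 ÷ 16 tbsp/cup × 113 g/cup ≈ 271 g
diced tomatoes: (1 cup + 8 tbsp = 1.5 cup) × 16/5 × 180 g/cup = 864 g
mayonnaise: 1.5 cup × 16/5 × 220 g/cup ÷ 28.35 g/oz ≈ 37 oz
arborio rice: 3.5 cup × 16/5 × 200 g/cup ÷ 28.35 g/oz ≈ 79 oz

shredded cheddar: 271 g; diced tomatoes: 864 g; mayonnaise: 37 oz; arborio rice: 79 oz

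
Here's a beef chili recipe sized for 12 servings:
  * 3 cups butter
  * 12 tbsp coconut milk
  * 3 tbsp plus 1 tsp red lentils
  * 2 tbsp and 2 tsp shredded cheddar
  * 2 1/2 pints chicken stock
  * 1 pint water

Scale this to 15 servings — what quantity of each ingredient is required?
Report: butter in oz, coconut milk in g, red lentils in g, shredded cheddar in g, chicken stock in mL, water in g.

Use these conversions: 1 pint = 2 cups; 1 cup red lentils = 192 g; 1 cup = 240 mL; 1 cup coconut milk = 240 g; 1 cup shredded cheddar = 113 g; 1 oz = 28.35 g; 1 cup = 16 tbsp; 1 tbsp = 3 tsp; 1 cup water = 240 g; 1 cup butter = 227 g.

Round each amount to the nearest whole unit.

Scaling factor: 15/12 = 5/4 = 1.25.
butter: 3 cup × 5/4 × 227 g/cup ÷ 28.35 g/oz ≈ 30 oz
coconut milk: 12 tbsp × 5/4 ÷ 16 tbsp/cup × 240 g/cup = 225 g
red lentils: (3 tbsp + 1 tsp = 10/3 tbsp) × 5/4 ÷ 16 tbsp/cup × 192 g/cup = 50 g
shredded cheddar: (2 tbsp + 2 tsp = 8/3 tbsp) × 5/4 ÷ 16 tbsp/cup × 113 g/cup ≈ 24 g
chicken stock: 2.5 pint × 5/4 × 2 cup/pint × 240 mL/cup = 1500 mL
water: 1 pint × 5/4 × 2 cup/pint × 240 g/cup = 600 g

butter: 30 oz; coconut milk: 225 g; red lentils: 50 g; shredded cheddar: 24 g; chicken stock: 1500 mL; water: 600 g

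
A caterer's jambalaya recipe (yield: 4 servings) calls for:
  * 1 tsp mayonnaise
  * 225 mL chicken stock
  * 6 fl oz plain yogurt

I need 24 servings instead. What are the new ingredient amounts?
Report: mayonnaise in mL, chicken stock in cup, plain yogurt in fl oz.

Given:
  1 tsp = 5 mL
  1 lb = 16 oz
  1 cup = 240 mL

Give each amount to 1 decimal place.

mayonnaise: 30.0 mL; chicken stock: 5.6 cup; plain yogurt: 36.0 fl oz

Scaling factor: 24/4 = 6.
mayonnaise: 1 tsp × 6 × 5 mL/tsp = 30.0 mL
chicken stock: 225 mL × 6 ÷ 240 mL/cup ≈ 5.6 cup
plain yogurt: 6 fl oz × 6 = 36.0 fl oz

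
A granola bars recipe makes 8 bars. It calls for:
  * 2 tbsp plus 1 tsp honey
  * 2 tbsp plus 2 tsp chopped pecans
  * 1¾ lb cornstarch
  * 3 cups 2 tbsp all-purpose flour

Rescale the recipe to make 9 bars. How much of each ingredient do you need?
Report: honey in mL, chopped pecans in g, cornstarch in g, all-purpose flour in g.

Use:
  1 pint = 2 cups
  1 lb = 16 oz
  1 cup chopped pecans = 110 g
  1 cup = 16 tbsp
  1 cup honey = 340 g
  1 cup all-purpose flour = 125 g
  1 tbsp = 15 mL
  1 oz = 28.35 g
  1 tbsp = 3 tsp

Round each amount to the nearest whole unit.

Scaling factor: 9/8 = 1.125.
honey: (2 tbsp + 1 tsp = 7/3 tbsp) × 9/8 × 15 mL/tbsp ≈ 39 mL
chopped pecans: (2 tbsp + 2 tsp = 8/3 tbsp) × 9/8 ÷ 16 tbsp/cup × 110 g/cup ≈ 21 g
cornstarch: 1.75 lb × 9/8 × 16 oz/lb × 28.35 g/oz ≈ 893 g
all-purpose flour: (3 cup + 2 tbsp = 3.125 cup) × 9/8 × 125 g/cup ≈ 439 g

honey: 39 mL; chopped pecans: 21 g; cornstarch: 893 g; all-purpose flour: 439 g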